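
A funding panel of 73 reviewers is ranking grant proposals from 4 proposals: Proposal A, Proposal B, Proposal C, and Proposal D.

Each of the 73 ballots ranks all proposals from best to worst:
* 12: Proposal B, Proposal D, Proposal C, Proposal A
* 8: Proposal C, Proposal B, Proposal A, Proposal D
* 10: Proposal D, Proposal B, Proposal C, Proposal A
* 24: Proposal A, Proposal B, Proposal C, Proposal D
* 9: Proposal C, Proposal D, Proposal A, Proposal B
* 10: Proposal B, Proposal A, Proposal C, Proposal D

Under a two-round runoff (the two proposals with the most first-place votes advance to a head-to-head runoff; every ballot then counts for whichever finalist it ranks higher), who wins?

Proposal B

Round 1 first-place votes: Proposal A 24, Proposal B 22, Proposal C 17, Proposal D 10. Proposal A and Proposal B advance.
Runoff: Proposal A is ranked above Proposal B on 33 ballots, Proposal B above Proposal A on 40.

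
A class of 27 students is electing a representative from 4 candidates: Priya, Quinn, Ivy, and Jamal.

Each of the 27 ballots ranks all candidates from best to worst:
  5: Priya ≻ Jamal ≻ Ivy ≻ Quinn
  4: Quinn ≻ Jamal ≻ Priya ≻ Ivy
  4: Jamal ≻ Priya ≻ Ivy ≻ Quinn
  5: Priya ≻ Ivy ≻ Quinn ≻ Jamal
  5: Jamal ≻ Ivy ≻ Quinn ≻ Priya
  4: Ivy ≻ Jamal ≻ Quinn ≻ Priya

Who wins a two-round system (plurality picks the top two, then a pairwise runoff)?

Jamal

Round 1 first-place votes: Priya 10, Quinn 4, Ivy 4, Jamal 9. Priya and Jamal advance.
Runoff: Priya is ranked above Jamal on 10 ballots, Jamal above Priya on 17.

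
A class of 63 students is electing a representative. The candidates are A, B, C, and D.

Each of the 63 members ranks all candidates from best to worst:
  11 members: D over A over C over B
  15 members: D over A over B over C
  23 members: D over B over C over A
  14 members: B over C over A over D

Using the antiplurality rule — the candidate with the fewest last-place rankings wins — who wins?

Last-place votes: A 23, B 11, C 15, D 14.

B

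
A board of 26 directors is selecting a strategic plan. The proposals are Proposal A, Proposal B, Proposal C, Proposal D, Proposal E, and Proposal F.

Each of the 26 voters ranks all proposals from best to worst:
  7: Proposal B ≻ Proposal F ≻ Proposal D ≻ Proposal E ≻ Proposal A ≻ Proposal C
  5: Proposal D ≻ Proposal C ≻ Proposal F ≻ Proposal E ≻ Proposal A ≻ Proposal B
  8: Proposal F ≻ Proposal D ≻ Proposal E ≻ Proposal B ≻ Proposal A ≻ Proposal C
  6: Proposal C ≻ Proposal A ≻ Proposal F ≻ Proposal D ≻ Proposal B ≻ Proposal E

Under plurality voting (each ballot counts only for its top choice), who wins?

First-place votes: Proposal A 0, Proposal B 7, Proposal C 6, Proposal D 5, Proposal E 0, Proposal F 8.

Proposal F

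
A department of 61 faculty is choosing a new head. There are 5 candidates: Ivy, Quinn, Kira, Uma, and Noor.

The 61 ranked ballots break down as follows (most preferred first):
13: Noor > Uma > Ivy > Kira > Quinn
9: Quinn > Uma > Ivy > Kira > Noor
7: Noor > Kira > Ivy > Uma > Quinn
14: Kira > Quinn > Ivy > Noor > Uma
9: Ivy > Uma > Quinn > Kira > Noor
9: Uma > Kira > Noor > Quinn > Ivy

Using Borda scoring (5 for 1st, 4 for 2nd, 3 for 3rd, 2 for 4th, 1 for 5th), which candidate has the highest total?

Uma

Ivy: 13×3 + 9×3 + 7×3 + 14×3 + 9×5 + 9×1 = 183
Quinn: 13×1 + 9×5 + 7×1 + 14×4 + 9×3 + 9×2 = 166
Kira: 13×2 + 9×2 + 7×4 + 14×5 + 9×2 + 9×4 = 196
Uma: 13×4 + 9×4 + 7×2 + 14×1 + 9×4 + 9×5 = 197
Noor: 13×5 + 9×1 + 7×5 + 14×2 + 9×1 + 9×3 = 173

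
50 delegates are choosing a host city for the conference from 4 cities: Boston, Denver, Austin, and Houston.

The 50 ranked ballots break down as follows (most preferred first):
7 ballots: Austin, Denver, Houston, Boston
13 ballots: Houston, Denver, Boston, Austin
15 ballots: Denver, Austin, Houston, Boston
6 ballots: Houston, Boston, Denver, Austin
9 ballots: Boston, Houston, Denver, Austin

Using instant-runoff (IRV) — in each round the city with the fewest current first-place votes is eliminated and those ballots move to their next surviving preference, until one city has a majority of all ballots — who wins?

Round 1: Boston 9, Denver 15, Austin 7, Houston 19. Austin eliminated.
Round 2: Boston 9, Denver 22, Houston 19. Boston eliminated.
Round 3: Denver 22, Houston 28. Houston has a majority (≥26).

Houston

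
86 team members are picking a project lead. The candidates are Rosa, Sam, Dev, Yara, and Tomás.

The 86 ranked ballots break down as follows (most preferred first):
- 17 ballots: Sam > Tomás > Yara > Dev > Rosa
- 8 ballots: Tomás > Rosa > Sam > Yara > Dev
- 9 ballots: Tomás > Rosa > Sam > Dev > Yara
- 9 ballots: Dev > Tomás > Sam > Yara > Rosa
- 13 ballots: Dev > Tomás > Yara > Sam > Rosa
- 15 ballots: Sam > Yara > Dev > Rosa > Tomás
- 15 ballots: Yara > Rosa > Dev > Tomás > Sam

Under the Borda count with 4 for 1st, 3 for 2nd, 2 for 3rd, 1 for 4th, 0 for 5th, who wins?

Tomás

Rosa: 17×0 + 8×3 + 9×3 + 9×0 + 13×0 + 15×1 + 15×3 = 111
Sam: 17×4 + 8×2 + 9×2 + 9×2 + 13×1 + 15×4 + 15×0 = 193
Dev: 17×1 + 8×0 + 9×1 + 9×4 + 13×4 + 15×2 + 15×2 = 174
Yara: 17×2 + 8×1 + 9×0 + 9×1 + 13×2 + 15×3 + 15×4 = 182
Tomás: 17×3 + 8×4 + 9×4 + 9×3 + 13×3 + 15×0 + 15×1 = 200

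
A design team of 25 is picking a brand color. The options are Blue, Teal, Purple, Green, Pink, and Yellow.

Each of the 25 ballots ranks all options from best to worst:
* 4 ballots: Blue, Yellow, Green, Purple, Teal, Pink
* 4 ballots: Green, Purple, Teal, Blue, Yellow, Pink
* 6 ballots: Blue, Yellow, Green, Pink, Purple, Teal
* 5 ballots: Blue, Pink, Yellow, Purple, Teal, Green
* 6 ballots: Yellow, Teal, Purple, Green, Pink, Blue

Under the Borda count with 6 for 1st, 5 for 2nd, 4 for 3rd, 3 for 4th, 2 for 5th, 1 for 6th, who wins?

Blue: 4×6 + 4×3 + 6×6 + 5×6 + 6×1 = 108
Teal: 4×2 + 4×4 + 6×1 + 5×2 + 6×5 = 70
Purple: 4×3 + 4×5 + 6×2 + 5×3 + 6×4 = 83
Green: 4×4 + 4×6 + 6×4 + 5×1 + 6×3 = 87
Pink: 4×1 + 4×1 + 6×3 + 5×5 + 6×2 = 63
Yellow: 4×5 + 4×2 + 6×5 + 5×4 + 6×6 = 114

Yellow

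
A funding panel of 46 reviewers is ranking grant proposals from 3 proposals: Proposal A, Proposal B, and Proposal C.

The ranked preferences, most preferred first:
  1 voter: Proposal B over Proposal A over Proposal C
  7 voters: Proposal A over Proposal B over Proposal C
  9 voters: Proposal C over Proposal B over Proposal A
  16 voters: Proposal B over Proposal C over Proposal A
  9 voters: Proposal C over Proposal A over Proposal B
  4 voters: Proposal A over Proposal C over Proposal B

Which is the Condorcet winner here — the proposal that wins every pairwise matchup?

Proposal B vs Proposal A: 26–20
Proposal B vs Proposal C: 24–22
Proposal B beats every other proposal.

Proposal B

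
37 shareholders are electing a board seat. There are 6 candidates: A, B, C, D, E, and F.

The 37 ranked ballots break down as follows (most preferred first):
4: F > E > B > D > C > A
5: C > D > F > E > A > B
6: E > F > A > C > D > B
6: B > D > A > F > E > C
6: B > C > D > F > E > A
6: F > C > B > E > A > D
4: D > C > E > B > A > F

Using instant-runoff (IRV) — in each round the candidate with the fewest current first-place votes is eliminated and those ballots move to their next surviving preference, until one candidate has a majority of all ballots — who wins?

Round 1: A 0, B 12, C 5, D 4, E 6, F 10. A eliminated.
Round 2: B 12, C 5, D 4, E 6, F 10. D eliminated.
Round 3: B 12, C 9, E 6, F 10. E eliminated.
Round 4: B 12, C 9, F 16. C eliminated.
Round 5: B 16, F 21. F has a majority (≥19).

F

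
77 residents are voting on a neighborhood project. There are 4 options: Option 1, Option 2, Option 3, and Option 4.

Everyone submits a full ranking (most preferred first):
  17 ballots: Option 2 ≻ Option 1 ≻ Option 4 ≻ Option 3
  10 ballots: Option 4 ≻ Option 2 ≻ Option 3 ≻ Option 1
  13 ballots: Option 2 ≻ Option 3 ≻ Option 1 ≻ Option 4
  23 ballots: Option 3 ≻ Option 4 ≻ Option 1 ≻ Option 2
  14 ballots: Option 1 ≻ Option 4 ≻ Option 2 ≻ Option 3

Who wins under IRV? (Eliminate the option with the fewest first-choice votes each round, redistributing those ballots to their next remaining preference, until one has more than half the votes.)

Option 2

Round 1: Option 1 14, Option 2 30, Option 3 23, Option 4 10. Option 4 eliminated.
Round 2: Option 1 14, Option 2 40, Option 3 23. Option 2 has a majority (≥39).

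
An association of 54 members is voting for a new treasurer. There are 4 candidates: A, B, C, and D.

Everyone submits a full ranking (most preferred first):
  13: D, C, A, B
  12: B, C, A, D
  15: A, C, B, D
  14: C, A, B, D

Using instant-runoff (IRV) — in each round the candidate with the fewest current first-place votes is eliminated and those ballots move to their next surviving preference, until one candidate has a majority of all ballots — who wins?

Round 1: A 15, B 12, C 14, D 13. B eliminated.
Round 2: A 15, C 26, D 13. D eliminated.
Round 3: A 15, C 39. C has a majority (≥28).

C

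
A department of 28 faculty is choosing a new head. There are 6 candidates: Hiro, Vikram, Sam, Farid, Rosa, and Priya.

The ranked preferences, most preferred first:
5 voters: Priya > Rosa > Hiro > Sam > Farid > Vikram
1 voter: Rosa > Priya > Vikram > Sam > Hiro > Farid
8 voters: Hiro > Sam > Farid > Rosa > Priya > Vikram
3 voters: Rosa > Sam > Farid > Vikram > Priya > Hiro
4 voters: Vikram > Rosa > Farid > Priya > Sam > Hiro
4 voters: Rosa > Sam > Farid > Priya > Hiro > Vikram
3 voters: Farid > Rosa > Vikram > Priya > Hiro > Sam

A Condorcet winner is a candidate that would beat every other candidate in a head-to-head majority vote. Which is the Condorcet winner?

Rosa

Rosa vs Hiro: 20–8
Rosa vs Vikram: 24–4
Rosa vs Sam: 20–8
Rosa vs Farid: 17–11
Rosa vs Priya: 23–5
Rosa beats every other candidate.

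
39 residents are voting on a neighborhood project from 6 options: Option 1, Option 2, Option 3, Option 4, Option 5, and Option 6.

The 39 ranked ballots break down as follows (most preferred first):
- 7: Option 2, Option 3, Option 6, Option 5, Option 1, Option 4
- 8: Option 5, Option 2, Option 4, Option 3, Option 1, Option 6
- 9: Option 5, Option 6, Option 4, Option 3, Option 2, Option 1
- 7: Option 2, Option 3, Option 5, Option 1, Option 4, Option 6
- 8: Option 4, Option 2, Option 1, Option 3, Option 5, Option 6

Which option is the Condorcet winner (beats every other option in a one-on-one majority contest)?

Option 2 vs Option 1: 39–0
Option 2 vs Option 3: 30–9
Option 2 vs Option 4: 22–17
Option 2 vs Option 5: 22–17
Option 2 vs Option 6: 30–9
Option 2 beats every other option.

Option 2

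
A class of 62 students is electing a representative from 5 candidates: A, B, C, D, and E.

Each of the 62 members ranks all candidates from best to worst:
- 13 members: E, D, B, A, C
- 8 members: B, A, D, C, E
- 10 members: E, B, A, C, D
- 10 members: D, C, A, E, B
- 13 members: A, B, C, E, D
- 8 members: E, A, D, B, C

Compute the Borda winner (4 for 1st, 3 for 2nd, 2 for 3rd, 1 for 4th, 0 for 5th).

A

A: 13×1 + 8×3 + 10×2 + 10×2 + 13×4 + 8×3 = 153
B: 13×2 + 8×4 + 10×3 + 10×0 + 13×3 + 8×1 = 135
C: 13×0 + 8×1 + 10×1 + 10×3 + 13×2 + 8×0 = 74
D: 13×3 + 8×2 + 10×0 + 10×4 + 13×0 + 8×2 = 111
E: 13×4 + 8×0 + 10×4 + 10×1 + 13×1 + 8×4 = 147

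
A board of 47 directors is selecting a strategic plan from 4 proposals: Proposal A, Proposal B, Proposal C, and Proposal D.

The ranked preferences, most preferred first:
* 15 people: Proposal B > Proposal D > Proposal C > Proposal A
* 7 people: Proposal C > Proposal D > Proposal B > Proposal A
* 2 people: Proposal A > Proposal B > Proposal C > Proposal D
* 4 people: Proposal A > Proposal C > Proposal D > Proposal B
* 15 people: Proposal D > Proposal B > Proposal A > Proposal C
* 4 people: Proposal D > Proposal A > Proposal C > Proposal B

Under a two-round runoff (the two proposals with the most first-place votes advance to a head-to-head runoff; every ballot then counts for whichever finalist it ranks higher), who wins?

Round 1 first-place votes: Proposal A 6, Proposal B 15, Proposal C 7, Proposal D 19. Proposal D and Proposal B advance.
Runoff: Proposal D is ranked above Proposal B on 30 ballots, Proposal B above Proposal D on 17.

Proposal D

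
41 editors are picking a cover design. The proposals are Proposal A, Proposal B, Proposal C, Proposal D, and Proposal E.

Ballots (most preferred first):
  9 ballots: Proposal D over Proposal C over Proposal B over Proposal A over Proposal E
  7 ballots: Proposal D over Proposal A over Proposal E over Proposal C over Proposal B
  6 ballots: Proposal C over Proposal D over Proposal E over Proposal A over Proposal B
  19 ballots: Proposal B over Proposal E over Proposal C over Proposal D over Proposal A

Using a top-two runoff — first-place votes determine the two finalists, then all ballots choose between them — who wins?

Proposal D

Round 1 first-place votes: Proposal A 0, Proposal B 19, Proposal C 6, Proposal D 16, Proposal E 0. Proposal B and Proposal D advance.
Runoff: Proposal B is ranked above Proposal D on 19 ballots, Proposal D above Proposal B on 22.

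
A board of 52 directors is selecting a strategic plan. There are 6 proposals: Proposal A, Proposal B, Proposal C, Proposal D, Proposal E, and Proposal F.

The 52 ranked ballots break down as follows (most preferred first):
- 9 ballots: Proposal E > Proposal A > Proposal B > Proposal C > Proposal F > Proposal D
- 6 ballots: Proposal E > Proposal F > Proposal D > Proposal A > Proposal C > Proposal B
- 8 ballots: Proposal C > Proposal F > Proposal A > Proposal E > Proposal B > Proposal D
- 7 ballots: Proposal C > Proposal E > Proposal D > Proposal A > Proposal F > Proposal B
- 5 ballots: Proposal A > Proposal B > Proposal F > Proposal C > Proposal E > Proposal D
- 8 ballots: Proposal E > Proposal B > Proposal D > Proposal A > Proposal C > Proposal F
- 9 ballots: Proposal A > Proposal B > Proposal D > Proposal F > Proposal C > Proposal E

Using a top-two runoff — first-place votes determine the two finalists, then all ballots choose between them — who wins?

Round 1 first-place votes: Proposal A 14, Proposal B 0, Proposal C 15, Proposal D 0, Proposal E 23, Proposal F 0. Proposal E and Proposal C advance.
Runoff: Proposal E is ranked above Proposal C on 23 ballots, Proposal C above Proposal E on 29.

Proposal C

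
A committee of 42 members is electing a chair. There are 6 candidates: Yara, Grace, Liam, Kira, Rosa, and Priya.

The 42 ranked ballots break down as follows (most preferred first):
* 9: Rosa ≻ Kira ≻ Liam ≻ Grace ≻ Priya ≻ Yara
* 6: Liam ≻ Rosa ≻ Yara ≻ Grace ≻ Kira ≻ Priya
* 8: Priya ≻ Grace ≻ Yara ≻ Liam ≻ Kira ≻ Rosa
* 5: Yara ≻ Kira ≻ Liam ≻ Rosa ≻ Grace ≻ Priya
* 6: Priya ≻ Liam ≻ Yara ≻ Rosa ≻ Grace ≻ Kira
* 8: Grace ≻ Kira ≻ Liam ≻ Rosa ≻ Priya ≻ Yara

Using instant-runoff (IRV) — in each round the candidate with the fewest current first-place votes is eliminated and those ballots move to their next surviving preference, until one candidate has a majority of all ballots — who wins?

Round 1: Yara 5, Grace 8, Liam 6, Kira 0, Rosa 9, Priya 14. Kira eliminated.
Round 2: Yara 5, Grace 8, Liam 6, Rosa 9, Priya 14. Yara eliminated.
Round 3: Grace 8, Liam 11, Rosa 9, Priya 14. Grace eliminated.
Round 4: Liam 19, Rosa 9, Priya 14. Rosa eliminated.
Round 5: Liam 28, Priya 14. Liam has a majority (≥22).

Liam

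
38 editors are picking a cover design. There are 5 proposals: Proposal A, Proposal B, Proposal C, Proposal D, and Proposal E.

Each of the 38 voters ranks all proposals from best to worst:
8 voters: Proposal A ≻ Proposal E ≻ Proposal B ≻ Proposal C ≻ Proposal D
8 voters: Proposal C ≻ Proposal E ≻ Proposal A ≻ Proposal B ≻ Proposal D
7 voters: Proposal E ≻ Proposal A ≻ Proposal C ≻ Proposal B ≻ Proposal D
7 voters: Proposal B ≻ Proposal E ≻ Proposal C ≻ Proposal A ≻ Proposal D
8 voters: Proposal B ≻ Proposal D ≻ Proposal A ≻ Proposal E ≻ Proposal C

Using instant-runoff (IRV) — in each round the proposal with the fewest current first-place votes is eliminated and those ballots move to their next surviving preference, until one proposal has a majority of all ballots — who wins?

Round 1: Proposal A 8, Proposal B 15, Proposal C 8, Proposal D 0, Proposal E 7. Proposal D eliminated.
Round 2: Proposal A 8, Proposal B 15, Proposal C 8, Proposal E 7. Proposal E eliminated.
Round 3: Proposal A 15, Proposal B 15, Proposal C 8. Proposal C eliminated.
Round 4: Proposal A 23, Proposal B 15. Proposal A has a majority (≥20).

Proposal A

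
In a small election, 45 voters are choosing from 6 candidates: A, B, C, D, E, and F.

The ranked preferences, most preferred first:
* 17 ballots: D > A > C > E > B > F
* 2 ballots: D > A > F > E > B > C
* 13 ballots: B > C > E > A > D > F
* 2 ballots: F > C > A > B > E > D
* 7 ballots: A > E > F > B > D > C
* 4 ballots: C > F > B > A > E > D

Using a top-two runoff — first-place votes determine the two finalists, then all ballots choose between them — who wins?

B

Round 1 first-place votes: A 7, B 13, C 4, D 19, E 0, F 2. D and B advance.
Runoff: D is ranked above B on 19 ballots, B above D on 26.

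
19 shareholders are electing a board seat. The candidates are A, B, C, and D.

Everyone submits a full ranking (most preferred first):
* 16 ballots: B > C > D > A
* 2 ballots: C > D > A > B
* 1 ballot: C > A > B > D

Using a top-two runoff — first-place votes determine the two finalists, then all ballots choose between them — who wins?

Round 1 first-place votes: A 0, B 16, C 3, D 0. B and C advance.
Runoff: B is ranked above C on 16 ballots, C above B on 3.

B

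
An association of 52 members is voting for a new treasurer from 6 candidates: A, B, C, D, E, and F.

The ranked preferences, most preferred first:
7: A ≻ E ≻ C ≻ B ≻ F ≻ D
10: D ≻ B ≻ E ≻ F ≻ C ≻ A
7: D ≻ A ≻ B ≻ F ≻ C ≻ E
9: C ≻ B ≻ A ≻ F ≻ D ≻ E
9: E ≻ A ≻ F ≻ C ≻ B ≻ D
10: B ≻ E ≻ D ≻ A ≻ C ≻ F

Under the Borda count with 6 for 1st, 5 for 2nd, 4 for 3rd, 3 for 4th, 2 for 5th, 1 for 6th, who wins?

A: 7×6 + 10×1 + 7×5 + 9×4 + 9×5 + 10×3 = 198
B: 7×3 + 10×5 + 7×4 + 9×5 + 9×2 + 10×6 = 222
C: 7×4 + 10×2 + 7×2 + 9×6 + 9×3 + 10×2 = 163
D: 7×1 + 10×6 + 7×6 + 9×2 + 9×1 + 10×4 = 176
E: 7×5 + 10×4 + 7×1 + 9×1 + 9×6 + 10×5 = 195
F: 7×2 + 10×3 + 7×3 + 9×3 + 9×4 + 10×1 = 138

B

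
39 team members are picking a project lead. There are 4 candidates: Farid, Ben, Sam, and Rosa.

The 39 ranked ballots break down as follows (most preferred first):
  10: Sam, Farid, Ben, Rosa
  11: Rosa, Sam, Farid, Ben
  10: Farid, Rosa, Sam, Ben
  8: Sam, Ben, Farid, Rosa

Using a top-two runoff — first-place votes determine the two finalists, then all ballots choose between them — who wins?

Rosa

Round 1 first-place votes: Farid 10, Ben 0, Sam 18, Rosa 11. Sam and Rosa advance.
Runoff: Sam is ranked above Rosa on 18 ballots, Rosa above Sam on 21.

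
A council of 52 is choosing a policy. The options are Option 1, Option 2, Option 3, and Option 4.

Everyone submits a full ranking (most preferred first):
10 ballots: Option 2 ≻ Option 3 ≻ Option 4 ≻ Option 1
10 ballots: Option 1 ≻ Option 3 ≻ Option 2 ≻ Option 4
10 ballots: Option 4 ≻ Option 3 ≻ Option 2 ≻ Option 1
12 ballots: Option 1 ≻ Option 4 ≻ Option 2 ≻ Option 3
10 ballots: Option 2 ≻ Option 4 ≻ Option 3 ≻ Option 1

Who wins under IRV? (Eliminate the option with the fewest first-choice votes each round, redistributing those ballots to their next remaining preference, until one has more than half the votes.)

Round 1: Option 1 22, Option 2 20, Option 3 0, Option 4 10. Option 3 eliminated.
Round 2: Option 1 22, Option 2 20, Option 4 10. Option 4 eliminated.
Round 3: Option 1 22, Option 2 30. Option 2 has a majority (≥27).

Option 2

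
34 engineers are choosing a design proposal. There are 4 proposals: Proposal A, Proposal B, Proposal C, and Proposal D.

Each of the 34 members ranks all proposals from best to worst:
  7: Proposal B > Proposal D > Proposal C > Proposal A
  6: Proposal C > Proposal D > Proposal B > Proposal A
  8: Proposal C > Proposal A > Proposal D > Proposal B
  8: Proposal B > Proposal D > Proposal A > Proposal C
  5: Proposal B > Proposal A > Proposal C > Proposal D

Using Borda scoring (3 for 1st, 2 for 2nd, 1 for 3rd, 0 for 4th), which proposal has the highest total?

Proposal A: 7×0 + 6×0 + 8×2 + 8×1 + 5×2 = 34
Proposal B: 7×3 + 6×1 + 8×0 + 8×3 + 5×3 = 66
Proposal C: 7×1 + 6×3 + 8×3 + 8×0 + 5×1 = 54
Proposal D: 7×2 + 6×2 + 8×1 + 8×2 + 5×0 = 50

Proposal B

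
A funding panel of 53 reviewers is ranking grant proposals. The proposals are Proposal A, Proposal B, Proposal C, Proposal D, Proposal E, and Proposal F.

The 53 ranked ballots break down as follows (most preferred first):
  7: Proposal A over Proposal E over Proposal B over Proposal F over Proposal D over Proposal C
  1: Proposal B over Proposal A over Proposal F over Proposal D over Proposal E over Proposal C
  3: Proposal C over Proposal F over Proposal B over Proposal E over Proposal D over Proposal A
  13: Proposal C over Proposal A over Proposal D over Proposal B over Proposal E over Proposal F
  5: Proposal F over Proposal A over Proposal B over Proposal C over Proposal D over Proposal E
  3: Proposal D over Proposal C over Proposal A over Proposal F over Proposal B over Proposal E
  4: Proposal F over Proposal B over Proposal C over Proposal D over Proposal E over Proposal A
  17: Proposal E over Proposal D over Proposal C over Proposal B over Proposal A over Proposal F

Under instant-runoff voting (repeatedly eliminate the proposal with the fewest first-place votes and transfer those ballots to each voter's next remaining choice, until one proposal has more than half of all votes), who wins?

Round 1: Proposal A 7, Proposal B 1, Proposal C 16, Proposal D 3, Proposal E 17, Proposal F 9. Proposal B eliminated.
Round 2: Proposal A 8, Proposal C 16, Proposal D 3, Proposal E 17, Proposal F 9. Proposal D eliminated.
Round 3: Proposal A 8, Proposal C 19, Proposal E 17, Proposal F 9. Proposal A eliminated.
Round 4: Proposal C 19, Proposal E 24, Proposal F 10. Proposal F eliminated.
Round 5: Proposal C 28, Proposal E 25. Proposal C has a majority (≥27).

Proposal C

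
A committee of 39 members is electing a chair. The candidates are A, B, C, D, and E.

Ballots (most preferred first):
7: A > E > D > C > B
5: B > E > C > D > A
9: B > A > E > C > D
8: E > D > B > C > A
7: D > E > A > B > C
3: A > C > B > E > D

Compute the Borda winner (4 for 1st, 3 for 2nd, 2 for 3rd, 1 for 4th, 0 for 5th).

E

A: 7×4 + 5×0 + 9×3 + 8×0 + 7×2 + 3×4 = 81
B: 7×0 + 5×4 + 9×4 + 8×2 + 7×1 + 3×2 = 85
C: 7×1 + 5×2 + 9×1 + 8×1 + 7×0 + 3×3 = 43
D: 7×2 + 5×1 + 9×0 + 8×3 + 7×4 + 3×0 = 71
E: 7×3 + 5×3 + 9×2 + 8×4 + 7×3 + 3×1 = 110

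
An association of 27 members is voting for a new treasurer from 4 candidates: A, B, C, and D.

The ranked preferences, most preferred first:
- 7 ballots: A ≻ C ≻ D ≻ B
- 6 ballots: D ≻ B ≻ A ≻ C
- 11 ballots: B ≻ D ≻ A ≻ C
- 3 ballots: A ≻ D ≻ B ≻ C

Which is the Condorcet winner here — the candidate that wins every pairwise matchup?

D

D vs A: 17–10
D vs B: 16–11
D vs C: 20–7
D beats every other candidate.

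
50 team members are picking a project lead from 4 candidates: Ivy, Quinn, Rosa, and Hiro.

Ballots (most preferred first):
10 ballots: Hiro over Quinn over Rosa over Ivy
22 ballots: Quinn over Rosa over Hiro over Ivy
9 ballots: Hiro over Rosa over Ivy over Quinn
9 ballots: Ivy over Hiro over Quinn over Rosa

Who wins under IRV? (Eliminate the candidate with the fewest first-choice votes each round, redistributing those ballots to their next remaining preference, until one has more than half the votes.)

Hiro

Round 1: Ivy 9, Quinn 22, Rosa 0, Hiro 19. Rosa eliminated.
Round 2: Ivy 9, Quinn 22, Hiro 19. Ivy eliminated.
Round 3: Quinn 22, Hiro 28. Hiro has a majority (≥26).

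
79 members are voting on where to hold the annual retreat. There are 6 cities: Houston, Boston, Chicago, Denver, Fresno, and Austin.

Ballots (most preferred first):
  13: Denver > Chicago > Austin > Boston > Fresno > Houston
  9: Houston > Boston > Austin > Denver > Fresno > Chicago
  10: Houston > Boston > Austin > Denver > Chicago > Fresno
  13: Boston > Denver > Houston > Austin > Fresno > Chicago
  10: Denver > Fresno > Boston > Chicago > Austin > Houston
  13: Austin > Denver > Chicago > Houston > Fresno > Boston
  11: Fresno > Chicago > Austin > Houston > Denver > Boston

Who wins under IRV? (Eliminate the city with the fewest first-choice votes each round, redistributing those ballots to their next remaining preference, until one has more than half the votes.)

Round 1: Houston 19, Boston 13, Chicago 0, Denver 23, Fresno 11, Austin 13. Chicago eliminated.
Round 2: Houston 19, Boston 13, Denver 23, Fresno 11, Austin 13. Fresno eliminated.
Round 3: Houston 19, Boston 13, Denver 23, Austin 24. Boston eliminated.
Round 4: Houston 19, Denver 36, Austin 24. Houston eliminated.
Round 5: Denver 36, Austin 43. Austin has a majority (≥40).

Austin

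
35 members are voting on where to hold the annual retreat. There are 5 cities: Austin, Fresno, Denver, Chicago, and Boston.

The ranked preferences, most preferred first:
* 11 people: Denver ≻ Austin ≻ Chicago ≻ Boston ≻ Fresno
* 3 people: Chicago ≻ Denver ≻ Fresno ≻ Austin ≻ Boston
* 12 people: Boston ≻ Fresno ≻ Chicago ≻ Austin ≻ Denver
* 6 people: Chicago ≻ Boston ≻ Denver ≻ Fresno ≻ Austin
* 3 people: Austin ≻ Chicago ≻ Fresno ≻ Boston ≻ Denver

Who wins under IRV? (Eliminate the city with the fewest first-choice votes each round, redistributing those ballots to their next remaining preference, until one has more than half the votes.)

Round 1: Austin 3, Fresno 0, Denver 11, Chicago 9, Boston 12. Fresno eliminated.
Round 2: Austin 3, Denver 11, Chicago 9, Boston 12. Austin eliminated.
Round 3: Denver 11, Chicago 12, Boston 12. Denver eliminated.
Round 4: Chicago 23, Boston 12. Chicago has a majority (≥18).

Chicago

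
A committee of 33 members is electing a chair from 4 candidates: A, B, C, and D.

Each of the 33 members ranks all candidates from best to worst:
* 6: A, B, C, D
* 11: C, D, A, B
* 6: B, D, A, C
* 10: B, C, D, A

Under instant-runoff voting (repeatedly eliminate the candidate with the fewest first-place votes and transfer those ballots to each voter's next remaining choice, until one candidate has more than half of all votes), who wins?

Round 1: A 6, B 16, C 11, D 0. D eliminated.
Round 2: A 6, B 16, C 11. A eliminated.
Round 3: B 22, C 11. B has a majority (≥17).

B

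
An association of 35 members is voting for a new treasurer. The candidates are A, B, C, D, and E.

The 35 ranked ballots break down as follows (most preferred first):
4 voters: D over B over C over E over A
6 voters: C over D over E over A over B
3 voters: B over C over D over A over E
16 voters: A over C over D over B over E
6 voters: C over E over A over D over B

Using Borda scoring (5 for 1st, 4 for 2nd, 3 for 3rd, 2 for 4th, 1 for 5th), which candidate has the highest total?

C

A: 4×1 + 6×2 + 3×2 + 16×5 + 6×3 = 120
B: 4×4 + 6×1 + 3×5 + 16×2 + 6×1 = 75
C: 4×3 + 6×5 + 3×4 + 16×4 + 6×5 = 148
D: 4×5 + 6×4 + 3×3 + 16×3 + 6×2 = 113
E: 4×2 + 6×3 + 3×1 + 16×1 + 6×4 = 69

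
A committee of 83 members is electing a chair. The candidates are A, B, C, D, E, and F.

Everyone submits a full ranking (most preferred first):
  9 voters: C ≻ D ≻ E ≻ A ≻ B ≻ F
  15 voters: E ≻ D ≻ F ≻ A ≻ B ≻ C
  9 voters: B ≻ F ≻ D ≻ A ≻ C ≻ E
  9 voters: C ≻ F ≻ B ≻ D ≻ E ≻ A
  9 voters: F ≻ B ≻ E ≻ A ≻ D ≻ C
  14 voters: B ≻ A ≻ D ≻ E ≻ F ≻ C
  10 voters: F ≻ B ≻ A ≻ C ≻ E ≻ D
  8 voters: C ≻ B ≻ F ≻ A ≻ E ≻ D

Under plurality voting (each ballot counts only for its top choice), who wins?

First-place votes: A 0, B 23, C 26, D 0, E 15, F 19.

C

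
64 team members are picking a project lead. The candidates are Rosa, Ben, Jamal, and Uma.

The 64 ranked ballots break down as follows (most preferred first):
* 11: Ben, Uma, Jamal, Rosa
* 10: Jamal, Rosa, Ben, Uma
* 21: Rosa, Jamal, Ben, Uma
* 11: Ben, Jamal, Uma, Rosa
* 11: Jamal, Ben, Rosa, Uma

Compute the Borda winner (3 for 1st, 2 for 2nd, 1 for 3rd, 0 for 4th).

Jamal

Rosa: 11×0 + 10×2 + 21×3 + 11×0 + 11×1 = 94
Ben: 11×3 + 10×1 + 21×1 + 11×3 + 11×2 = 119
Jamal: 11×1 + 10×3 + 21×2 + 11×2 + 11×3 = 138
Uma: 11×2 + 10×0 + 21×0 + 11×1 + 11×0 = 33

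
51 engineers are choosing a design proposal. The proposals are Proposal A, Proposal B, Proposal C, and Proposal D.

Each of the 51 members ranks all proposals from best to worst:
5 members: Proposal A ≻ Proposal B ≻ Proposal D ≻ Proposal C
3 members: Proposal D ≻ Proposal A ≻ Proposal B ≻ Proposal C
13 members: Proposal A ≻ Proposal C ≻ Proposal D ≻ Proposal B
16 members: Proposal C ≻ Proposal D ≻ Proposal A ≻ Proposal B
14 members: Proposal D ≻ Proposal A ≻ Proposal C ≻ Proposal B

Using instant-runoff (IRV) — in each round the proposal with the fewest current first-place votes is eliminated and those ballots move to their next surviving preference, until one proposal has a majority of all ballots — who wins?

Round 1: Proposal A 18, Proposal B 0, Proposal C 16, Proposal D 17. Proposal B eliminated.
Round 2: Proposal A 18, Proposal C 16, Proposal D 17. Proposal C eliminated.
Round 3: Proposal A 18, Proposal D 33. Proposal D has a majority (≥26).

Proposal D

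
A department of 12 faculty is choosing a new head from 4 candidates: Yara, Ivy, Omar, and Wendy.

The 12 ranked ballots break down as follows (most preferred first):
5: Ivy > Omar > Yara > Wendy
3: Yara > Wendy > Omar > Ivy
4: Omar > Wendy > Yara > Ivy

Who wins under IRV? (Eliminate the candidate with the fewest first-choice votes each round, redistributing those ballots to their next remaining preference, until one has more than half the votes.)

Round 1: Yara 3, Ivy 5, Omar 4, Wendy 0. Wendy eliminated.
Round 2: Yara 3, Ivy 5, Omar 4. Yara eliminated.
Round 3: Ivy 5, Omar 7. Omar has a majority (≥7).

Omar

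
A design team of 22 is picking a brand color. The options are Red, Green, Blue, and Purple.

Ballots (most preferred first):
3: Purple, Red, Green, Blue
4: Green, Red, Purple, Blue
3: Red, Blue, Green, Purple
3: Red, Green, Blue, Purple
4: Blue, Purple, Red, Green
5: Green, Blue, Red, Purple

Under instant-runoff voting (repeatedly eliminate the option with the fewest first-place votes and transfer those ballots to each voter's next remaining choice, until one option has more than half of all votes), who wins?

Red

Round 1: Red 6, Green 9, Blue 4, Purple 3. Purple eliminated.
Round 2: Red 9, Green 9, Blue 4. Blue eliminated.
Round 3: Red 13, Green 9. Red has a majority (≥12).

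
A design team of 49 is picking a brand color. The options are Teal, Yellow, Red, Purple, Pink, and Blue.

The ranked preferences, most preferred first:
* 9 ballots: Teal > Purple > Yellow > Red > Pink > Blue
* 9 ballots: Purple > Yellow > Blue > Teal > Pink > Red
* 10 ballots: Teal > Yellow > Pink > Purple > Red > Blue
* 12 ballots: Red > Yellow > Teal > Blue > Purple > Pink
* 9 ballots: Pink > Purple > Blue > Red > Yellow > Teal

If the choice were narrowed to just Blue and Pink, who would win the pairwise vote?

Blue is ranked above Pink on 21 ballots; Pink above Blue on 28.

Pink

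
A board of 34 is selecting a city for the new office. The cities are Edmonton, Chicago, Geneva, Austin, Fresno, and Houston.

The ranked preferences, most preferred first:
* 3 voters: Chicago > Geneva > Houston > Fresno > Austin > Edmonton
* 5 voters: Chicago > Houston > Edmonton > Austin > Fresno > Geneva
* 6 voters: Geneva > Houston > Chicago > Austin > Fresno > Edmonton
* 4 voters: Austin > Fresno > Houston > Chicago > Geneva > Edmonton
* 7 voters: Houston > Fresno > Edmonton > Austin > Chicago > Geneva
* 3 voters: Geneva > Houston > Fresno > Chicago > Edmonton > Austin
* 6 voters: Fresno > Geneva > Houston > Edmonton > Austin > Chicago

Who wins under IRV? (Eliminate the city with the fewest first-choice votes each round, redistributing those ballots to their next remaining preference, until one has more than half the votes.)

Round 1: Edmonton 0, Chicago 8, Geneva 9, Austin 4, Fresno 6, Houston 7. Edmonton eliminated.
Round 2: Chicago 8, Geneva 9, Austin 4, Fresno 6, Houston 7. Austin eliminated.
Round 3: Chicago 8, Geneva 9, Fresno 10, Houston 7. Houston eliminated.
Round 4: Chicago 8, Geneva 9, Fresno 17. Chicago eliminated.
Round 5: Geneva 12, Fresno 22. Fresno has a majority (≥18).

Fresno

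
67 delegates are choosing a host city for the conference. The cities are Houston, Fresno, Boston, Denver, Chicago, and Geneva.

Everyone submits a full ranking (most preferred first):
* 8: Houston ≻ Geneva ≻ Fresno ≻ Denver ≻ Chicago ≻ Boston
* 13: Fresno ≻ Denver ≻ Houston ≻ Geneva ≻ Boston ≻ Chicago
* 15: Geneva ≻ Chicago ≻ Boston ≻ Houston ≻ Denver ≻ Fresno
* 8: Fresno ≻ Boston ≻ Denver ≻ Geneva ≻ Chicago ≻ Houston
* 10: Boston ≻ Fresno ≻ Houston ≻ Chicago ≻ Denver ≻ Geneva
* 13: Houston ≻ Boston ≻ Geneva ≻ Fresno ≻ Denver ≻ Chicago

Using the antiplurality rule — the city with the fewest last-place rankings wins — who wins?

Last-place votes: Houston 8, Fresno 15, Boston 8, Denver 0, Chicago 26, Geneva 10.

Denver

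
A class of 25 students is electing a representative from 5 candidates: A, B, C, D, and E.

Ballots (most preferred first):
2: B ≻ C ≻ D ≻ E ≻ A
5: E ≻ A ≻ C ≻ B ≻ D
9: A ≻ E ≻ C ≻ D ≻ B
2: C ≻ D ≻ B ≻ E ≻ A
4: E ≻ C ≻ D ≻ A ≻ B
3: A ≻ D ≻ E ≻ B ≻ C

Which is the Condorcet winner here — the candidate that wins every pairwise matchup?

E

E vs A: 13–12
E vs B: 21–4
E vs C: 21–4
E vs D: 18–7
E beats every other candidate.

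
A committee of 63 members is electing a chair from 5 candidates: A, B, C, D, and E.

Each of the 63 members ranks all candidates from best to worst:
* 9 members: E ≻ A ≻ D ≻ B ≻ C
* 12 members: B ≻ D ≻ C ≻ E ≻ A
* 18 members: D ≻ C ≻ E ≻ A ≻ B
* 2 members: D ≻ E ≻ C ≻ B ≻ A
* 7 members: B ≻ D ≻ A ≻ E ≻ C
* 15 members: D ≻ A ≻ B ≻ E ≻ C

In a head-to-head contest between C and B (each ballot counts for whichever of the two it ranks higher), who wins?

C is ranked above B on 20 ballots; B above C on 43.

B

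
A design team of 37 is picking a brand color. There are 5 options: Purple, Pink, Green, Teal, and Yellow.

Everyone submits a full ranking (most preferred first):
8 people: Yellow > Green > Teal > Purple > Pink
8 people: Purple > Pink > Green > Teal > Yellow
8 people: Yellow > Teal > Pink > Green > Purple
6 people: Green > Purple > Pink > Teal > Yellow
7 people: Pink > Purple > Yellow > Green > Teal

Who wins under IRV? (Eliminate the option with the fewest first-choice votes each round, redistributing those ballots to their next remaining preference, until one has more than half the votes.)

Round 1: Purple 8, Pink 7, Green 6, Teal 0, Yellow 16. Teal eliminated.
Round 2: Purple 8, Pink 7, Green 6, Yellow 16. Green eliminated.
Round 3: Purple 14, Pink 7, Yellow 16. Pink eliminated.
Round 4: Purple 21, Yellow 16. Purple has a majority (≥19).

Purple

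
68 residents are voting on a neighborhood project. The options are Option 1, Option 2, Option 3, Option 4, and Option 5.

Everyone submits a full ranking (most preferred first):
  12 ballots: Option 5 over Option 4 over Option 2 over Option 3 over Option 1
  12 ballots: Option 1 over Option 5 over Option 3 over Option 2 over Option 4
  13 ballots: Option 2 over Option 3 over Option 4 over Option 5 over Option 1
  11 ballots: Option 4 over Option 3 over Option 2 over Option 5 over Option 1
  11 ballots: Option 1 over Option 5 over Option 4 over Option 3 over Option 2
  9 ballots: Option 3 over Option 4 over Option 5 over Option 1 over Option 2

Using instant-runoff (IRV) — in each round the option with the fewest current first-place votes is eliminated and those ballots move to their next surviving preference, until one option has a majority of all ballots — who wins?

Round 1: Option 1 23, Option 2 13, Option 3 9, Option 4 11, Option 5 12. Option 3 eliminated.
Round 2: Option 1 23, Option 2 13, Option 4 20, Option 5 12. Option 5 eliminated.
Round 3: Option 1 23, Option 2 13, Option 4 32. Option 2 eliminated.
Round 4: Option 1 23, Option 4 45. Option 4 has a majority (≥35).

Option 4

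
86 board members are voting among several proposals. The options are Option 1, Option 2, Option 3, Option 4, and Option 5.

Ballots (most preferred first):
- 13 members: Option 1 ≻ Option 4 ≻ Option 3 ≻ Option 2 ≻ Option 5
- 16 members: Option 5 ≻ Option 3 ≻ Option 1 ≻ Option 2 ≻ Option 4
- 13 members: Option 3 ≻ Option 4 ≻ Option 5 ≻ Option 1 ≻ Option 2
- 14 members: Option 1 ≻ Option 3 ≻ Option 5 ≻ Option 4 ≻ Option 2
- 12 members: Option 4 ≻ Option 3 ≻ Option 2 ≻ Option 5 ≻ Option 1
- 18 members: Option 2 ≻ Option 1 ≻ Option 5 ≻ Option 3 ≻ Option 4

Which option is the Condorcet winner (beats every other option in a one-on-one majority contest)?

Option 1

Option 1 vs Option 2: 56–30
Option 1 vs Option 3: 45–41
Option 1 vs Option 4: 61–25
Option 1 vs Option 5: 45–41
Option 1 beats every other option.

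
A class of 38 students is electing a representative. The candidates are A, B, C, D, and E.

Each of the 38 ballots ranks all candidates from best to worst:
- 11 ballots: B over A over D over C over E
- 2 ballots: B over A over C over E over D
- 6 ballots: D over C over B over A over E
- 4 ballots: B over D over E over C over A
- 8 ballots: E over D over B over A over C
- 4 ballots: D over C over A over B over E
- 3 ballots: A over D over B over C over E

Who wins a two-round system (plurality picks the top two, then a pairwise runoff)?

D

Round 1 first-place votes: A 3, B 17, C 0, D 10, E 8. B and D advance.
Runoff: B is ranked above D on 17 ballots, D above B on 21.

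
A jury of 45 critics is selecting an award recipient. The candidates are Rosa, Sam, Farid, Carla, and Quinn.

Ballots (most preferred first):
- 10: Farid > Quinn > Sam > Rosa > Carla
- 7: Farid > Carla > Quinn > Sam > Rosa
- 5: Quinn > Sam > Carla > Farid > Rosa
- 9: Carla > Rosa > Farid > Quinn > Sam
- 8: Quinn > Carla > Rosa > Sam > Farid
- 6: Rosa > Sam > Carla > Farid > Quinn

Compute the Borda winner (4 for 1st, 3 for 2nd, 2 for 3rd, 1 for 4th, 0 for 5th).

Rosa: 10×1 + 7×0 + 5×0 + 9×3 + 8×2 + 6×4 = 77
Sam: 10×2 + 7×1 + 5×3 + 9×0 + 8×1 + 6×3 = 68
Farid: 10×4 + 7×4 + 5×1 + 9×2 + 8×0 + 6×1 = 97
Carla: 10×0 + 7×3 + 5×2 + 9×4 + 8×3 + 6×2 = 103
Quinn: 10×3 + 7×2 + 5×4 + 9×1 + 8×4 + 6×0 = 105

Quinn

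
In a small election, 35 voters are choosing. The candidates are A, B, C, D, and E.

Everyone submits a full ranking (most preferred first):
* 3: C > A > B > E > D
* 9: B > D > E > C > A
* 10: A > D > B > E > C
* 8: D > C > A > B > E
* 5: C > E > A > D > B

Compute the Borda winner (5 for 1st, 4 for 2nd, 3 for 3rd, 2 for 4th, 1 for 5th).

D

A: 3×4 + 9×1 + 10×5 + 8×3 + 5×3 = 110
B: 3×3 + 9×5 + 10×3 + 8×2 + 5×1 = 105
C: 3×5 + 9×2 + 10×1 + 8×4 + 5×5 = 100
D: 3×1 + 9×4 + 10×4 + 8×5 + 5×2 = 129
E: 3×2 + 9×3 + 10×2 + 8×1 + 5×4 = 81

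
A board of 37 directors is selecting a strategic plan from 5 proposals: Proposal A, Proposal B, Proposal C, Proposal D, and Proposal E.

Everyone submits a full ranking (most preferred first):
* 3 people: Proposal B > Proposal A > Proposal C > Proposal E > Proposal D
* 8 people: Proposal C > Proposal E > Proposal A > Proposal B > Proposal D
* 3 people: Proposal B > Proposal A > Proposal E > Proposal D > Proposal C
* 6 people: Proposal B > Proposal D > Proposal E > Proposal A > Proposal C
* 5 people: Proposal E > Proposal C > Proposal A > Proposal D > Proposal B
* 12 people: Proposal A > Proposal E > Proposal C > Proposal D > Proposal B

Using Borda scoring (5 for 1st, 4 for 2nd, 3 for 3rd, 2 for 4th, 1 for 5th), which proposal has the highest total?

Proposal E

Proposal A: 3×4 + 8×3 + 3×4 + 6×2 + 5×3 + 12×5 = 135
Proposal B: 3×5 + 8×2 + 3×5 + 6×5 + 5×1 + 12×1 = 93
Proposal C: 3×3 + 8×5 + 3×1 + 6×1 + 5×4 + 12×3 = 114
Proposal D: 3×1 + 8×1 + 3×2 + 6×4 + 5×2 + 12×2 = 75
Proposal E: 3×2 + 8×4 + 3×3 + 6×3 + 5×5 + 12×4 = 138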